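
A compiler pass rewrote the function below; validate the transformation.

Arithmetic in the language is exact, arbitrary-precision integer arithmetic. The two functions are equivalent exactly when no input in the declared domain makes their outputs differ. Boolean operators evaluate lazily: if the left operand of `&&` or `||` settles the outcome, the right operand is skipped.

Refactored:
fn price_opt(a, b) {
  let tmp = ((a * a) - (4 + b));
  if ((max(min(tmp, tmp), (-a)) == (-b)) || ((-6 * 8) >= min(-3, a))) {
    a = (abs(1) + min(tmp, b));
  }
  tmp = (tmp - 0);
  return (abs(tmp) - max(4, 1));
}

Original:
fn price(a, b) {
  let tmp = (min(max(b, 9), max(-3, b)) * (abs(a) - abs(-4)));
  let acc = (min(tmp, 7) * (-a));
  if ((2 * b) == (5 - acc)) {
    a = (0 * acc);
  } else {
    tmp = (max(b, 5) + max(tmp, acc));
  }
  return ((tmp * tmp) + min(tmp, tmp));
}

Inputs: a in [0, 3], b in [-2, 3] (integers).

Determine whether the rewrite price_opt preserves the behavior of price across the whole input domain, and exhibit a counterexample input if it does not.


Not equivalent: a=0, b=-2 separates them (182 vs -2).
price: tmp=8, then acc=0, then ((2 * b) == (5 - acc)) is false, then tmp=13, then returns 182
price_opt: tmp=-2, then ((max(min(tmp, tmp), (-a)) == (-b)) || ((-6 * 8) >= min(-3, a))) is false, then tmp=-2, then returns -2
verdict: not equivalent; witness: a=0, b=-2


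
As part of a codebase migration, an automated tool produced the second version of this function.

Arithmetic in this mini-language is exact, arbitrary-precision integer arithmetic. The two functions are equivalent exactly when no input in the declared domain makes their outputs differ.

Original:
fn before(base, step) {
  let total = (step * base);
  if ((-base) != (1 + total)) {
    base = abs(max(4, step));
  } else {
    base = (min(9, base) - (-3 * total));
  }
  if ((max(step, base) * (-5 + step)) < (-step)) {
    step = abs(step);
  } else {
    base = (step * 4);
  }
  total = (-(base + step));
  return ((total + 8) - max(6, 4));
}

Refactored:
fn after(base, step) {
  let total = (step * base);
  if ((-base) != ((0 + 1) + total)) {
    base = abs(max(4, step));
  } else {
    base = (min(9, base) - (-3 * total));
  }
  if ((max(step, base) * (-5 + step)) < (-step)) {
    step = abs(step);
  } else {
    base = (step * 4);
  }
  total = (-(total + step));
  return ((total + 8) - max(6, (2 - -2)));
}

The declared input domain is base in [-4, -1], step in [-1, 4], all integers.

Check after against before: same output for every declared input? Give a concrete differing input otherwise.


Not equivalent: base=-4, step=0 separates them (-2 vs 2).
before: total := 0 | ((-base) != (1 + total)): true | base := 4 | ((max(step, base) * (-5 + step)) < (-step)): true | step := 0 | total := -4 | result -2
after: total := 0 | ((-base) != ((0 + 1) + total)): true | base := 4 | ((max(step, base) * (-5 + step)) < (-step)): true | step := 0 | total := 0 | result 2
verdict: not equivalent; witness: base=-4, step=0


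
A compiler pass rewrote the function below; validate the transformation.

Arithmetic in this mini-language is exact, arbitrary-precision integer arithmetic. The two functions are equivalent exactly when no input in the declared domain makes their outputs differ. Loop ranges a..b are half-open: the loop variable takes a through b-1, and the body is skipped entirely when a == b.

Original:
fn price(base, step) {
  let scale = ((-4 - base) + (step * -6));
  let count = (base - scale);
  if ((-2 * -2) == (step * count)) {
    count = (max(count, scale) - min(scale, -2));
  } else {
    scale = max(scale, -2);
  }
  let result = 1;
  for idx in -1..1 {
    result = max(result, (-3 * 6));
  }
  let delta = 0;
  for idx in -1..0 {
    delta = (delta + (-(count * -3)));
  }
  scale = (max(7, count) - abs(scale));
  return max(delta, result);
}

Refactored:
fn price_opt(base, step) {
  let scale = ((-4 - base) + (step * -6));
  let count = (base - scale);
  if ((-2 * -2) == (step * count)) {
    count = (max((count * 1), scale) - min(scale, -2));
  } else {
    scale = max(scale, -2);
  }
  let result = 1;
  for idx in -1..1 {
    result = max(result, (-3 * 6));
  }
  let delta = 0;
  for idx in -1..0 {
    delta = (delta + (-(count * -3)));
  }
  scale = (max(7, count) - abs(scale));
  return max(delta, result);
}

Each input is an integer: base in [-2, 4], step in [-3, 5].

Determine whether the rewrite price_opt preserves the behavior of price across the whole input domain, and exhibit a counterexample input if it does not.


Reading the diff, among the changes: arithmetic usage differs, plus constant usage differs.
One worked example (base=2, step=-3) — price: scale := 12 | count := -10 | ((-2 * -2) == (step * count)): false | scale := 12 | result := 1 | iter idx=-1: | result := 1 | iter idx=0: | result := 1 | delta := 0 | iter idx=-1: | delta := -30 | scale := -5 | result 1; price_opt: scale := 12 | count := -10 | ((-2 * -2) == (step * count)): false | scale := 12 | result := 1 | iter idx=-1: | result := 1 | iter idx=0: | result := 1 | delta := 0 | iter idx=-1: | delta := -30 | scale := -5 | result 1; agreement on 1.
Checked all 63 inputs in the declared domain: the outputs agree on every one.
verdict: equivalent


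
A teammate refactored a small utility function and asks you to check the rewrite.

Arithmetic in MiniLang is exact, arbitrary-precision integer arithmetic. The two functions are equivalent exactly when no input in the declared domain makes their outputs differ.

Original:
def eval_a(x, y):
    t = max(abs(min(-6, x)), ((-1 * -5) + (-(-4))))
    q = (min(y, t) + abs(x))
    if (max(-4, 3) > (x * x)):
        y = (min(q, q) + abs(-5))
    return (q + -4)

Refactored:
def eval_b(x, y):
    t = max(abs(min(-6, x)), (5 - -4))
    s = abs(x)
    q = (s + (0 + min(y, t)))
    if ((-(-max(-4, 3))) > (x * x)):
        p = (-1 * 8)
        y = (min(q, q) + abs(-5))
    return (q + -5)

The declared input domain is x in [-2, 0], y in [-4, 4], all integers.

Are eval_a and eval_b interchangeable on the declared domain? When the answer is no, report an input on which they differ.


These are not equivalent — on x=-2, y=-4 the outputs split (-6 vs -7).
eval_a: t = 9; q = -2; (max(-4, 3) > (x * x)) -> false; return -6
eval_b: t = 9; s = 2; q = -2; ((-(-max(-4, 3))) > (x * x)) -> false; return -7
verdict: not equivalent; witness: x=-2, y=-4


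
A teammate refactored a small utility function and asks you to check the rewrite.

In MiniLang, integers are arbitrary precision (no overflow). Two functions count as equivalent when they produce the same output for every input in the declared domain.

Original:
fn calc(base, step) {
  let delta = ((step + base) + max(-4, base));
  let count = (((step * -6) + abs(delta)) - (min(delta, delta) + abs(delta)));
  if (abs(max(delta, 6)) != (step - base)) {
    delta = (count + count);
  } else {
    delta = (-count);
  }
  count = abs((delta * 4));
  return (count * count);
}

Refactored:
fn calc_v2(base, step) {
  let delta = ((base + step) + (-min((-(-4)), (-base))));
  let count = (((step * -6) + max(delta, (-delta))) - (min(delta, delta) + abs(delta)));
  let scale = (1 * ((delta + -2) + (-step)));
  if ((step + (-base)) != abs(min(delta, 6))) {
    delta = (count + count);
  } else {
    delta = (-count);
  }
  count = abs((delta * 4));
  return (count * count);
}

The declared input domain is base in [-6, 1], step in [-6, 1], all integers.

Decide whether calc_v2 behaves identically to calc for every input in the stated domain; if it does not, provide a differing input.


Run the pair on base=-6, step=0.
calc: delta becomes -10; next count becomes 10; next (abs(max(delta, 6)) != (step - base)) evaluates to false; next delta becomes -10; next count becomes 40; next final value 1600
calc_v2: delta becomes -10; next count becomes 10; next scale becomes -12; next ((step + (-base)) != abs(min(delta, 6))) evaluates to true; next delta becomes 20; next count becomes 80; next final value 6400
1600 vs 6400 — the two versions disagree here.
verdict: not equivalent; witness: base=-6, step=0


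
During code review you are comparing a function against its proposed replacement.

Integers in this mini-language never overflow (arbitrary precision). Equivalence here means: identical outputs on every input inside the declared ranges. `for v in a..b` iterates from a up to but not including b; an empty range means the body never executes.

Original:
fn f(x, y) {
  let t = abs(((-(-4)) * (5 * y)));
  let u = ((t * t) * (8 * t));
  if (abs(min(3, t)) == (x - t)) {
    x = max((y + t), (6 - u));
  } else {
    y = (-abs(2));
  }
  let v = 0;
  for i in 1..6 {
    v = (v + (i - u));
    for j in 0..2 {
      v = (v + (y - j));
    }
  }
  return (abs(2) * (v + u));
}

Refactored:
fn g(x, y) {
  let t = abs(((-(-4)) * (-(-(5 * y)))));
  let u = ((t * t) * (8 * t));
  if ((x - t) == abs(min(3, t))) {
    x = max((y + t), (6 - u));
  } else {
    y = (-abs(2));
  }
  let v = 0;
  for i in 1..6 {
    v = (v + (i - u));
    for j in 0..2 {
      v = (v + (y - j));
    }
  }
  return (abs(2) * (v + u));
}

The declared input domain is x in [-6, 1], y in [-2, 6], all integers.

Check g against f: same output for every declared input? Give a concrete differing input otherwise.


This is a faithful refactor — same computation, different form, but the computed results match everywhere.
One worked example (x=0, y=5) — f: t becomes 100; next u becomes 8000000; next (abs(min(3, t)) == (x - t)) evaluates to false; next y becomes -2; next v becomes 0; next at i=1:; next v becomes -7999999; next at j=0:; next v becomes -8000001; next at j=1:; next v becomes -8000004; next at i=2:; next v becomes -16000002; next at j=0:; next v becomes -16000004; next at j=1:; next v becomes -16000007; next at i=3:; next v becomes -24000004; next at j=0:; next v becomes -24000006; next at j=1:; next v becomes -24000009; next at i=4:; next v becomes -32000005; next at j=0:; next v becomes -32000007; next at j=1:; next v becomes -32000010; next at i=5:; next v becomes -40000005; next at j=0:; next v becomes -40000007; next at j=1:; next v becomes -40000010; next final value -64000020; g: t becomes 100; next u becomes 8000000; next ((x - t) == abs(min(3, t))) evaluates to false; next y becomes -2; next v becomes 0; next at i=1:; next v becomes -7999999; next at j=0:; next v becomes -8000001; next at j=1:; next v becomes -8000004; next at i=2:; next v becomes -16000002; next at j=0:; next v becomes -16000004; next at j=1:; next v becomes -16000007; next at i=3:; next v becomes -24000004; next at j=0:; next v becomes -24000006; next at j=1:; next v becomes -24000009; next at i=4:; next v becomes -32000005; next at j=0:; next v becomes -32000007; next at j=1:; next v becomes -32000010; next at i=5:; next v becomes -40000005; next at j=0:; next v becomes -40000007; next at j=1:; next v becomes -40000010; next final value -64000020; agreement on -64000020.
Every one of the 72 inputs gives matching results.
verdict: equivalent


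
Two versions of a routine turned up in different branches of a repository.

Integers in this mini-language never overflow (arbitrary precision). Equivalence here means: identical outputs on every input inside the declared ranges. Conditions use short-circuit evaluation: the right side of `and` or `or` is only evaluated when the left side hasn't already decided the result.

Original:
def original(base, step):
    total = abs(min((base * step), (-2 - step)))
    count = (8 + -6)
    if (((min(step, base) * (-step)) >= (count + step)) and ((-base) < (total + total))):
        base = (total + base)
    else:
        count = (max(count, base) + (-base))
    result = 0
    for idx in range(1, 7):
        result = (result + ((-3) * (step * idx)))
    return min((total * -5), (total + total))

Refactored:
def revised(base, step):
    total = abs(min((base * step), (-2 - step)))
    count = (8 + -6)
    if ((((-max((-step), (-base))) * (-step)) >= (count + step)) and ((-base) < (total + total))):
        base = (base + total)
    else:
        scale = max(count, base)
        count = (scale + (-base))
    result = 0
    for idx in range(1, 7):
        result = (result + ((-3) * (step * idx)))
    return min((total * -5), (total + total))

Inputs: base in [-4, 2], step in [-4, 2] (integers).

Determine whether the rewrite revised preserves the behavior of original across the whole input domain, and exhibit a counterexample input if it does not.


Although min/max/abs usage differs, statement counts differ, local variable names differ, 49/49 inputs agree.
verdict: equivalent


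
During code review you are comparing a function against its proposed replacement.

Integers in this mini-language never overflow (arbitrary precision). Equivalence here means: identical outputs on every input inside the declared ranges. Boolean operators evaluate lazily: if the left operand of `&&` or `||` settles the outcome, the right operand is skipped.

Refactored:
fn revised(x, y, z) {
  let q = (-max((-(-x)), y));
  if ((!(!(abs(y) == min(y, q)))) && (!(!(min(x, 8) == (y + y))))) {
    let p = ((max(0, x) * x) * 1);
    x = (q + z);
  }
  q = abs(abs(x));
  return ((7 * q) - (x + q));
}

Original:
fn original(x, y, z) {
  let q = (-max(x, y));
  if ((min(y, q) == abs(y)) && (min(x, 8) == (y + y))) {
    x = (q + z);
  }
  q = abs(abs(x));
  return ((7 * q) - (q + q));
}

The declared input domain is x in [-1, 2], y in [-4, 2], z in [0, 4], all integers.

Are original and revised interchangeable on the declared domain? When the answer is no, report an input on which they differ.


Consider the input x=-1, y=-4, z=0.
original: q = 1; ((min(y, q) == abs(y)) && (min(x, 8) == (y + y))) -> false; q = 1; return 5
revised: q = 1; ((!(!(abs(y) == min(y, q)))) && (!(!(min(x, 8) == (y + y))))) -> false; q = 1; return 7
5 against 7: the behavior changed.
verdict: not equivalent; witness: x=-1, y=-4, z=0


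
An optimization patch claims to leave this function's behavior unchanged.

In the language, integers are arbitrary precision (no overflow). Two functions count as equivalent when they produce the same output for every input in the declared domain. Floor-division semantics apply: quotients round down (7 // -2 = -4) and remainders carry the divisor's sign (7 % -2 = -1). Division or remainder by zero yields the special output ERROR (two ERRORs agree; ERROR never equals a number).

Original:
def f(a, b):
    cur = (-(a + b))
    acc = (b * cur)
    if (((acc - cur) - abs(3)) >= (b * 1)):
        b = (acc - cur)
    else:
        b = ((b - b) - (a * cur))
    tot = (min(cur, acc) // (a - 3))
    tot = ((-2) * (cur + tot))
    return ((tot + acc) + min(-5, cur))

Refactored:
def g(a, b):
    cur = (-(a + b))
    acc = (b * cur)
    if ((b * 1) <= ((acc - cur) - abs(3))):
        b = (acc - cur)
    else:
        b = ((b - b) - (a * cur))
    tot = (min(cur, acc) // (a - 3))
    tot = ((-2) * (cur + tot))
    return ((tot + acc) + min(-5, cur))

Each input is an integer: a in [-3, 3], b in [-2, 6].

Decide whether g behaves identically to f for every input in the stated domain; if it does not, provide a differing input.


Reading the diff, among the changes: comparison usage differs.
Tracing a=0, b=-1: f: cur becomes 1; next acc becomes -1; next (((acc - cur) - abs(3)) >= (b * 1)) evaluates to false; next b becomes 0; next tot becomes 0; next tot becomes -2; next final value -8 | g: cur becomes 1; next acc becomes -1; next ((b * 1) <= ((acc - cur) - abs(3))) evaluates to false; next b becomes 0; next tot becomes 0; next tot becomes -2; next final value -8 — matching result -8.
An exhaustive pass over the 63 declared inputs shows identical outputs.
verdict: equivalent


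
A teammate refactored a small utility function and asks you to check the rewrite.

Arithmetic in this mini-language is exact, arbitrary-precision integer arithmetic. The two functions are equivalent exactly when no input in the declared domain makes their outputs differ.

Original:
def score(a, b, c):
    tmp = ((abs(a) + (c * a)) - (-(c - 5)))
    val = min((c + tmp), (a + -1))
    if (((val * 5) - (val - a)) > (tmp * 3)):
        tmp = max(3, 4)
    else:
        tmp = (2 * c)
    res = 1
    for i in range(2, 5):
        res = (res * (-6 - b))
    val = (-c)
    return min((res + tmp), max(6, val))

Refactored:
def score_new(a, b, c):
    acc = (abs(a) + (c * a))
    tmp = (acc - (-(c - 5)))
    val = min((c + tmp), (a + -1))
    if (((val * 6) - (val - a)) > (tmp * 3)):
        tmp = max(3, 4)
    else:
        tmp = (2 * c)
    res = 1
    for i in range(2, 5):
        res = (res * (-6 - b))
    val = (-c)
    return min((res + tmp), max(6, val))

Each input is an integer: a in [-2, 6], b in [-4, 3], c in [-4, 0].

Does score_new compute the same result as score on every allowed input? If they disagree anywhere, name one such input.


a=3, b=-4, c=0 yields -4 from score but -8 from score_new.
verdict: not equivalent; witness: a=3, b=-4, c=0


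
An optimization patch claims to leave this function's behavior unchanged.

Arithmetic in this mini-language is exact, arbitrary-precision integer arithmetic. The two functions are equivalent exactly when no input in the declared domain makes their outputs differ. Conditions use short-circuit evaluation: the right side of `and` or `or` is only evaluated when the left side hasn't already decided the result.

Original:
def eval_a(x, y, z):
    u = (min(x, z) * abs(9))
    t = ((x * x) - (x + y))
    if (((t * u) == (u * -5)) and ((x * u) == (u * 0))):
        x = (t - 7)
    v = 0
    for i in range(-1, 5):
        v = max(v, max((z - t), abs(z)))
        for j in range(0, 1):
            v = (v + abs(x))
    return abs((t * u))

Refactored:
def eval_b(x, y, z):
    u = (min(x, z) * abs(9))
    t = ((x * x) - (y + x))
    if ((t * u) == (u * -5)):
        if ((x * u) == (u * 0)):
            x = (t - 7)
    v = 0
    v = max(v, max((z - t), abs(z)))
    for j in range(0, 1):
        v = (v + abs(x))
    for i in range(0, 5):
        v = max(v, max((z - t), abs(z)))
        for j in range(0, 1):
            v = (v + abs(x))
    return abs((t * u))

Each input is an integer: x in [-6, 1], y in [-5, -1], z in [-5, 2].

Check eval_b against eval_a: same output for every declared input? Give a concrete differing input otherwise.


Reading the diff, among the changes: min/max/abs usage differs; also arithmetic usage differs; also branching structure differs; also statement counts differ; also boolean connective usage differs; also loop structure differs.
One worked example (x=-3, y=-4, z=-2) — eval_a: u := -27 | t := 16 | (((t * u) == (u * -5)) and ((x * u) == (u * 0))): false | v := 0 | iter i=-1: | v := 2 | iter j=0: | v := 5 | iter i=0: | v := 5 | iter j=0: | v := 8 | iter i=1: | v := 8 | iter j=0: | v := 11 | iter i=2: | v := 11 | iter j=0: | v := 14 | iter i=3: | v := 14 | iter j=0: | v := 17 | iter i=4: | v := 17 | iter j=0: | v := 20 | result 432; eval_b: u := -27 | t := 16 | ((t * u) == (u * -5)): false | v := 0 | v := 2 | iter j=0: | v := 5 | iter i=0: | v := 5 | iter j=0: | v := 8 | iter i=1: | v := 8 | iter j=0: | v := 11 | iter i=2: | v := 11 | iter j=0: | v := 14 | iter i=3: | v := 14 | iter j=0: | v := 17 | iter i=4: | v := 17 | iter j=0: | v := 20 | result 432; agreement on 432.
Checked all 320 inputs in the declared domain: the outputs agree on every one.
verdict: equivalent


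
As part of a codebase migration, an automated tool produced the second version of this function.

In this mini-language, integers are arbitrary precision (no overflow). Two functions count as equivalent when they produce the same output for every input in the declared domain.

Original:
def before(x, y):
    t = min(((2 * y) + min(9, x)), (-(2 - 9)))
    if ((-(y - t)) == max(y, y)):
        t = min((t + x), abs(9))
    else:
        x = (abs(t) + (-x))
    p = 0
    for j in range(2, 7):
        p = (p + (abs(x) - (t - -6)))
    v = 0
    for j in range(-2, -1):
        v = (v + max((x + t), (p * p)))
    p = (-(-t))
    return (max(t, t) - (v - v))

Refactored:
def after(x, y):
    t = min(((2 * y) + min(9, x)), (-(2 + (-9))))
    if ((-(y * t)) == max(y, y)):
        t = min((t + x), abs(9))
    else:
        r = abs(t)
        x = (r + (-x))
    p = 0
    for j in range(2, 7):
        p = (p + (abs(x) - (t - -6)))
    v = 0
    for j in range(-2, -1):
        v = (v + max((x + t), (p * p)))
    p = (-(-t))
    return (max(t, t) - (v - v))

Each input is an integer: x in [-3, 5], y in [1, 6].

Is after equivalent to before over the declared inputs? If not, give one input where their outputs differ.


Run the pair on x=-3, y=1.
before: t becomes -1; next ((-(y - t)) == max(y, y)) evaluates to false; next x becomes 4; next p becomes 0; next at j=2:; next p becomes -1; next at j=3:; next p becomes -2; next at j=4:; next p becomes -3; next at j=5:; next p becomes -4; next at j=6:; next p becomes -5; next v becomes 0; next at j=-2:; next v becomes 25; next p becomes -1; next final value -1
after: t becomes -1; next ((-(y * t)) == max(y, y)) evaluates to true; next t becomes -4; next p becomes 0; next at j=2:; next p becomes 1; next at j=3:; next p becomes 2; next at j=4:; next p becomes 3; next at j=5:; next p becomes 4; next at j=6:; next p becomes 5; next v becomes 0; next at j=-2:; next v becomes 25; next p becomes -4; next final value -4
-1 against -4: the behavior changed.
verdict: not equivalent; witness: x=-3, y=1


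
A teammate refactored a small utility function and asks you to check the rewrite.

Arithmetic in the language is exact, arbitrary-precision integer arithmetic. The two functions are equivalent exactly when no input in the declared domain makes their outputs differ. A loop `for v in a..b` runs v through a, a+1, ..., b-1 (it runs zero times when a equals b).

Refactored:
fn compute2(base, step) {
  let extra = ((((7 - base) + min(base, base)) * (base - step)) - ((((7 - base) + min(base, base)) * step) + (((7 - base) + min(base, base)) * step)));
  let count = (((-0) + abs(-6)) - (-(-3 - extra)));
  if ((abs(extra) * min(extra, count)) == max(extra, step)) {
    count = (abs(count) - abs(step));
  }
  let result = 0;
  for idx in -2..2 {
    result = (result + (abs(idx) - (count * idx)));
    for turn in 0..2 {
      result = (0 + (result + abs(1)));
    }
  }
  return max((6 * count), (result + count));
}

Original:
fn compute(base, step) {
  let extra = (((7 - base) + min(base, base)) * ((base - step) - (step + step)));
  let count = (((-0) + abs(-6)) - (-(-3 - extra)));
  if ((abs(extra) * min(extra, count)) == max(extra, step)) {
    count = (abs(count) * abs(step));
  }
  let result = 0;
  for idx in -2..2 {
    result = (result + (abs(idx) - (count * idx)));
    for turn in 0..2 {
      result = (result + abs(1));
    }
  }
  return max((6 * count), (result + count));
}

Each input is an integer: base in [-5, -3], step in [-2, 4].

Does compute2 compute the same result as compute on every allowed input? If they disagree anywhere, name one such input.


There is a counterexample at base=-3, step=-1: 21 on one side, 18 on the other.
compute: extra becomes 0; next count becomes 3; next ((abs(extra) * min(extra, count)) == max(extra, step)) evaluates to true; next count becomes 3; next result becomes 0; next at idx=-2:; next result becomes 8; next at turn=0:; next result becomes 9; next at turn=1:; next result becomes 10; next at idx=-1:; next result becomes 14; next at turn=0:; next result becomes 15; next at turn=1:; next result becomes 16; next at idx=0:; next result becomes 16; next at turn=0:; next result becomes 17; next at turn=1:; next result becomes 18; next at idx=1:; next result becomes 16; next at turn=0:; next result becomes 17; next at turn=1:; next result becomes 18; next final value 21
compute2: extra becomes 0; next count becomes 3; next ((abs(extra) * min(extra, count)) == max(extra, step)) evaluates to true; next count becomes 2; next result becomes 0; next at idx=-2:; next result becomes 6; next at turn=0:; next result becomes 7; next at turn=1:; next result becomes 8; next at idx=-1:; next result becomes 11; next at turn=0:; next result becomes 12; next at turn=1:; next result becomes 13; next at idx=0:; next result becomes 13; next at turn=0:; next result becomes 14; next at turn=1:; next result becomes 15; next at idx=1:; next result becomes 14; next at turn=0:; next result becomes 15; next at turn=1:; next result becomes 16; next final value 18
verdict: not equivalent; witness: base=-3, step=-1


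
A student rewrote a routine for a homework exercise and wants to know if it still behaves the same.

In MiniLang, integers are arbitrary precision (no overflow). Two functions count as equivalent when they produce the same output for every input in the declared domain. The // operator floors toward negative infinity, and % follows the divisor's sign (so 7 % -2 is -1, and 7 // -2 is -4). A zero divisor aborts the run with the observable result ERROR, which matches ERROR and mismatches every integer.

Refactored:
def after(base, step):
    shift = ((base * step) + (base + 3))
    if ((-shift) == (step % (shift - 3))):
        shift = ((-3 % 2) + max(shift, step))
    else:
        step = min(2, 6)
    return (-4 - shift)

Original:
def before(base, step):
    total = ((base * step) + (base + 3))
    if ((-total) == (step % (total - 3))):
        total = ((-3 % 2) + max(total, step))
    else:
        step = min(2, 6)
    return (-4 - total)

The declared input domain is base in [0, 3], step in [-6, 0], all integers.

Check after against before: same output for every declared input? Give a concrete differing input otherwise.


Comparing the listings, the differences include: local variable names differ.
Tracing base=0, step=-4: before: total := 3 | divide-by-zero, output ERROR | after: shift := 3 | divide-by-zero, output ERROR — matching result ERROR.
Sweeping the whole domain (28 inputs) finds no disagreement.
verdict: equivalent


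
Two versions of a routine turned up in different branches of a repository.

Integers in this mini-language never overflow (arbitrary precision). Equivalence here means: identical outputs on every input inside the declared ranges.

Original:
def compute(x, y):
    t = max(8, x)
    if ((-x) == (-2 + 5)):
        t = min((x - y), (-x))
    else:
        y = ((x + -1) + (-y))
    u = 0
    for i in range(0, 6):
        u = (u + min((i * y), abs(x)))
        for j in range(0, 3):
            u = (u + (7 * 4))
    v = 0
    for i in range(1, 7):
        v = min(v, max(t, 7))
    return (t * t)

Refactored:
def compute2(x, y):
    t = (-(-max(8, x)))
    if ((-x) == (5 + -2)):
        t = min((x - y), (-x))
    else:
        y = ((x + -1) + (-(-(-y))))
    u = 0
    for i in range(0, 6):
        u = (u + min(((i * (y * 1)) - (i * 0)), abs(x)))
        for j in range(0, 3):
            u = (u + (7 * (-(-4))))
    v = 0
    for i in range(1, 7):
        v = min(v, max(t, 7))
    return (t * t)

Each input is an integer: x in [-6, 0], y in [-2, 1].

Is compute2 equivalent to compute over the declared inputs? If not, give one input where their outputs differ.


The two versions differ — the changes include constant usage differs, plus arithmetic usage differs.
Tracing x=-3, y=-2: compute: t := 8 | ((-x) == (-2 + 5)): true | t := -1 | u := 0 | iter i=0: | u := 0 | iter j=0: | u := 28 | iter j=1: | u := 56 | iter j=2: | u := 84 | iter i=1: | u := 82 | iter j=0: | u := 110 | iter j=1: | u := 138 | iter j=2: | u := 166 | iter i=2: | u := 162 | iter j=0: | u := 190 | iter j=1: | u := 218 | iter j=2: | u := 246 | iter i=3: | u := 240 | iter j=0: | u := 268 | iter j=1: | u := 296 | iter j=2: | u := 324 | iter i=4: | u := 316 | iter j=0: | u := 344 | iter j=1: | u := 372 | iter j=2: | u := 400 | iter i=5: | u := 390 | iter j=0: | u := 418 | iter j=1: | u := 446 | iter j=2: | u := 474 | v := 0 | iter i=1: | v := 0 | iter i=2: | v := 0 | iter i=3: | v := 0 | iter i=4: | v := 0 | iter i=5: | v := 0 | iter i=6: | v := 0 | result 1 | compute2: t := 8 | ((-x) == (5 + -2)): true | t := -1 | u := 0 | iter i=0: | u := 0 | iter j=0: | u := 28 | iter j=1: | u := 56 | iter j=2: | u := 84 | iter i=1: | u := 82 | iter j=0: | u := 110 | iter j=1: | u := 138 | iter j=2: | u := 166 | iter i=2: | u := 162 | iter j=0: | u := 190 | iter j=1: | u := 218 | iter j=2: | u := 246 | iter i=3: | u := 240 | iter j=0: | u := 268 | iter j=1: | u := 296 | iter j=2: | u := 324 | iter i=4: | u := 316 | iter j=0: | u := 344 | iter j=1: | u := 372 | iter j=2: | u := 400 | iter i=5: | u := 390 | iter j=0: | u := 418 | iter j=1: | u := 446 | iter j=2: | u := 474 | v := 0 | iter i=1: | v := 0 | iter i=2: | v := 0 | iter i=3: | v := 0 | iter i=4: | v := 0 | iter i=5: | v := 0 | iter i=6: | v := 0 | result 1 — matching result 1.
Across all 28 domain points the two functions coincide.
verdict: equivalent


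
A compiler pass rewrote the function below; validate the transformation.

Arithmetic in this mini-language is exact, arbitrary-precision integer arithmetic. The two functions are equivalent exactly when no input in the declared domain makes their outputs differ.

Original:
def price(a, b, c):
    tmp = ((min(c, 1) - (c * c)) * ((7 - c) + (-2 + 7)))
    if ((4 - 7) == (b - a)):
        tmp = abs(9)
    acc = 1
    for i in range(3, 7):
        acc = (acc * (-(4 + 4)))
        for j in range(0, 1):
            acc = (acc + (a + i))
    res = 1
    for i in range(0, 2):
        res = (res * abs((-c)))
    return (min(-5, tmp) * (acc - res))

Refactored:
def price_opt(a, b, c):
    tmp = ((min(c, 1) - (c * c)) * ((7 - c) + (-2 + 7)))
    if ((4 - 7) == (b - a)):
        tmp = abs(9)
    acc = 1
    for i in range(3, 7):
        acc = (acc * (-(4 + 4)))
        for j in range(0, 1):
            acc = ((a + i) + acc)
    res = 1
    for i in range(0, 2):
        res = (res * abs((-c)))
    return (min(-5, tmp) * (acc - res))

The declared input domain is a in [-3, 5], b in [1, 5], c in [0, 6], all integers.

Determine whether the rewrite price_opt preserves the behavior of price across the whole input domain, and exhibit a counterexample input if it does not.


Equivalent — the differences include same computation, different form, yet no declared input distinguishes the two.
As a probe, take a=-2, b=3, c=6: price runs tmp = -210; ((4 - 7) == (b - a)) -> false; acc = 1; [i=3]; acc = -8; [j=0]; acc = -7; [i=4]; acc = 56; [j=0]; acc = 58; [i=5]; acc = -464; [j=0]; acc = -461; [i=6]; acc = 3688; [j=0]; acc = 3692; res = 1; [i=0]; res = 6; [i=1]; res = 36; return -767760; price_opt runs tmp = -210; ((4 - 7) == (b - a)) -> false; acc = 1; [i=3]; acc = -8; [j=0]; acc = -7; [i=4]; acc = 56; [j=0]; acc = 58; [i=5]; acc = -464; [j=0]; acc = -461; [i=6]; acc = 3688; [j=0]; acc = 3692; res = 1; [i=0]; res = 6; [i=1]; res = 36; return -767760; both end at -767760.
An exhaustive pass over the 315 declared inputs shows identical outputs.
verdict: equivalent


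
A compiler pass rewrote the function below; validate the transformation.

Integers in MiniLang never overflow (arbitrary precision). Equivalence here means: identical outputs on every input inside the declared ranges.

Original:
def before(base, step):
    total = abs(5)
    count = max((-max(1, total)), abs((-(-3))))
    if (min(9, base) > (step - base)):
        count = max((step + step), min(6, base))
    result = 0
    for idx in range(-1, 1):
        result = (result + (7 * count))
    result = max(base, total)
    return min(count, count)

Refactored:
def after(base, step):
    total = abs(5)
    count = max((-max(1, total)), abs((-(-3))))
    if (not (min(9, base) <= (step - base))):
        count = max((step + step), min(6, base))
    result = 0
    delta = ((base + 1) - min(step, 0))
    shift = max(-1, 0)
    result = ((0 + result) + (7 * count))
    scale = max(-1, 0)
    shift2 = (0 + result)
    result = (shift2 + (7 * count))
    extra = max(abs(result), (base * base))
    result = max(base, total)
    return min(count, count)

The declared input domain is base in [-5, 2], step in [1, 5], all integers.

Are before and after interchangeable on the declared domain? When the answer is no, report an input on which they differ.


Although loop structure differs, boolean connective usage differs, arithmetic usage differs, comparison usage differs, local variable names differ, constant usage differs, min/max/abs usage differs, statement counts differ, 40/40 inputs agree.
verdict: equivalent


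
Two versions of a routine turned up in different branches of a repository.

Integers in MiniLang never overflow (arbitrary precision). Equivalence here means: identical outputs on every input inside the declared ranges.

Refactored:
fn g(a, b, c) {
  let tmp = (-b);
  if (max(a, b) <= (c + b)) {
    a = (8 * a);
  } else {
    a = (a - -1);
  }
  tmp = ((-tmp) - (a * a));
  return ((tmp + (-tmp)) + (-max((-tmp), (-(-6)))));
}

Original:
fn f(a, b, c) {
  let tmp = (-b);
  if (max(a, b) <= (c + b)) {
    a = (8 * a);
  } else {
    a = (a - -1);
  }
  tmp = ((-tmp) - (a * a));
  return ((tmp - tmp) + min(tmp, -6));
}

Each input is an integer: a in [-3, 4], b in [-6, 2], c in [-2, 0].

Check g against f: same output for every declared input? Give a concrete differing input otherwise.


Side by side, the visible changes include: arithmetic usage differs; also min/max/abs usage differs.
Tracing a=-2, b=-2, c=-2: f: tmp := 2 | (max(a, b) <= (c + b)): false | a := -1 | tmp := -3 | result -6 | g: tmp := 2 | (max(a, b) <= (c + b)): false | a := -1 | tmp := -3 | result -6 — matching result -6.
Every one of the 216 inputs gives matching results.
verdict: equivalent


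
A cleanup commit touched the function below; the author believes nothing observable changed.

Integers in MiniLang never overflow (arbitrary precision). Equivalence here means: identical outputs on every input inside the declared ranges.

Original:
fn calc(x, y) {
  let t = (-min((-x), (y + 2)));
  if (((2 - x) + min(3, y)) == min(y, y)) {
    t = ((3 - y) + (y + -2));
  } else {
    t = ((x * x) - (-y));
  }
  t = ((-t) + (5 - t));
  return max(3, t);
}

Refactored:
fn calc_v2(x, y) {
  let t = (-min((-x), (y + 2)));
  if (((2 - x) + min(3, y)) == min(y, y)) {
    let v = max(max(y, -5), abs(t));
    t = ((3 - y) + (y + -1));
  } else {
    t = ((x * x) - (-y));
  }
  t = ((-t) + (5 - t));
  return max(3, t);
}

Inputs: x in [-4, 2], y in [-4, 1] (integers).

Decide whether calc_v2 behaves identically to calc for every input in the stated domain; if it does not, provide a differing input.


Although `-2` became `-1`, no input in the stated domain can expose it.
As a probe, take x=-4, y=-3: calc runs t=1, then (((2 - x) + min(3, y)) == min(y, y)) is false, then t=13, then t=-21, then returns 3; calc_v2 runs t=1, then (((2 - x) + min(3, y)) == min(y, y)) is false, then t=13, then t=-21, then returns 3; both end at 3.
Sweeping the whole domain (42 inputs) finds no disagreement.
verdict: equivalent


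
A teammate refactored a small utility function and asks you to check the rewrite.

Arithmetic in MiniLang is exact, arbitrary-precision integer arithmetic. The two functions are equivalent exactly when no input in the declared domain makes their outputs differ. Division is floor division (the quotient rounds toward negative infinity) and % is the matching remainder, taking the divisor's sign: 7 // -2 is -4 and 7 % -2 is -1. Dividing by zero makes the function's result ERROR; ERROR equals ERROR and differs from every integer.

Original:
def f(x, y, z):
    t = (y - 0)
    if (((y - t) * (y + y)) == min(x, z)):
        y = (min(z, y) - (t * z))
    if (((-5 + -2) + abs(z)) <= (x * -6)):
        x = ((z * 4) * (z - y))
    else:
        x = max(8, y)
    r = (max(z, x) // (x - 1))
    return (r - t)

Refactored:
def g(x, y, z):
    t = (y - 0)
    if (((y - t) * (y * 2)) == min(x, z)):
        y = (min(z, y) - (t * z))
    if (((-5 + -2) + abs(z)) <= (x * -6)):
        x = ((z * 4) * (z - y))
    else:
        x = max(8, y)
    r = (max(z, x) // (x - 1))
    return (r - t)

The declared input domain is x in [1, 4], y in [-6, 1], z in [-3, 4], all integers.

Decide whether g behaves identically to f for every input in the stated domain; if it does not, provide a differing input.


Side by side, the visible changes include: constant usage differs; and arithmetic usage differs.
One worked example (x=4, y=-6, z=1) — f: t := -6 | (((y - t) * (y + y)) == min(x, z)): false | (((-5 + -2) + abs(z)) <= (x * -6)): false | x := 8 | r := 1 | result 7; g: t := -6 | (((y - t) * (y * 2)) == min(x, z)): false | (((-5 + -2) + abs(z)) <= (x * -6)): false | x := 8 | r := 1 | result 7; agreement on 7.
Sweeping the whole domain (256 inputs) finds no disagreement.
verdict: equivalent


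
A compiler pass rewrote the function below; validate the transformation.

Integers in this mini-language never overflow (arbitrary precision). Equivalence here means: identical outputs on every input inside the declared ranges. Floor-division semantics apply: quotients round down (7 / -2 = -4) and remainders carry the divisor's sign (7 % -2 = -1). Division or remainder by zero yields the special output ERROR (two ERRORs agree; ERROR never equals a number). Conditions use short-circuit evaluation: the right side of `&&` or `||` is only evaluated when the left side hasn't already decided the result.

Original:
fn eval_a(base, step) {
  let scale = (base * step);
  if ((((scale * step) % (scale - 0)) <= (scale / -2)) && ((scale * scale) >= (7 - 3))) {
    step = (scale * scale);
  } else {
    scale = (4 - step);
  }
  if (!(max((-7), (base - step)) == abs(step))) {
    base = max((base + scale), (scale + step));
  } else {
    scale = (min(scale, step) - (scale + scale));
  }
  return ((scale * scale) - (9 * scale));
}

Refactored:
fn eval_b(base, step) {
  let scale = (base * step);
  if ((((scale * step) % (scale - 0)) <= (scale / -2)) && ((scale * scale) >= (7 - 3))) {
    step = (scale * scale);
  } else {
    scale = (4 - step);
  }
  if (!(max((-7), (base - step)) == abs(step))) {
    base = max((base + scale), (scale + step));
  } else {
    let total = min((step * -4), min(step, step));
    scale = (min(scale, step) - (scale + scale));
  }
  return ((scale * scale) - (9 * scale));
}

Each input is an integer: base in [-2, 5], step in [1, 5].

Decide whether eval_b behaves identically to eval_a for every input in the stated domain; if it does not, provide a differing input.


The two are interchangeable: statement counts differ, plus constant usage differs, plus min/max/abs usage differs, plus local variable names differ, plus arithmetic usage differs, and every declared input agrees.
One worked example (base=3, step=4) — eval_a: scale = 12; ((((scale * step) % (scale - 0)) <= (scale / -2)) && ((scale * scale) >= (7 - 3))) -> false; scale = 0; (!(max((-7), (base - step)) == abs(step))) -> true; base = 4; return 0; eval_b: scale = 12; ((((scale * step) % (scale - 0)) <= (scale / -2)) && ((scale * scale) >= (7 - 3))) -> false; scale = 0; (!(max((-7), (base - step)) == abs(step))) -> true; base = 4; return 0; agreement on 0.
Every one of the 40 inputs gives matching results.
verdict: equivalent


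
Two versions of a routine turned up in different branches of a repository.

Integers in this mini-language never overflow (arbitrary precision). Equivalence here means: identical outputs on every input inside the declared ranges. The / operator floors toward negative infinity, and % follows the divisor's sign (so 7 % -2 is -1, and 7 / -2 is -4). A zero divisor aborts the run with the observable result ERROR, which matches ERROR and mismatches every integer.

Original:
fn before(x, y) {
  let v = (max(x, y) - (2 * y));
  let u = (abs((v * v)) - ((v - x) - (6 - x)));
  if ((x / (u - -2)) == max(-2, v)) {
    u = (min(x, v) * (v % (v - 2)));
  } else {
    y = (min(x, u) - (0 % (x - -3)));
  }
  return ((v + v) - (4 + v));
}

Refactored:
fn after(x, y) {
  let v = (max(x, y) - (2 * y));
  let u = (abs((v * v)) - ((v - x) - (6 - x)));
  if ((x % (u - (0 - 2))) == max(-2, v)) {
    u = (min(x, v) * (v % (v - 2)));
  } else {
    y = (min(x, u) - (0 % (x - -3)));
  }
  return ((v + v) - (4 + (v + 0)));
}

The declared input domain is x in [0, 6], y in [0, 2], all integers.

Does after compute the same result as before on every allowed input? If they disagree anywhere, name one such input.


Evaluate both at x=2, y=0.
before: v := 2 | u := 8 | ((x / (u - -2)) == max(-2, v)): false | y := 2 | result -2
after: v := 2 | u := 8 | ((x % (u - (0 - 2))) == max(-2, v)): true | divide-by-zero, output ERROR
-2 vs ERROR — the two versions disagree here.
verdict: not equivalent; witness: x=2, y=0
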